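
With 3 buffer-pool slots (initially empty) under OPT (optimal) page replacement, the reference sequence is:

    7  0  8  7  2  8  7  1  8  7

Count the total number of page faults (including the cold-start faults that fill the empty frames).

5

7 → fault, frames {7}
0 → fault, frames {7,0}
8 → fault, frames {7,0,8}
7 → hit
2 → fault, evict 0, frames {7,8,2}
8 → hit
7 → hit
1 → fault, evict 2, frames {7,8,1}
8 → hit
7 → hit
Page faults: 5.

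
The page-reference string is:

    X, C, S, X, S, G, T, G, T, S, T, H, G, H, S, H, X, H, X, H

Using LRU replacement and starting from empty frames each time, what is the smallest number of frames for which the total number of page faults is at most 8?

f=1: 20 faults
f=2: 11 faults
f=3: 9 faults
f=4: 7 faults
f=5: 6 faults
f=6: 6 faults
Smallest f with faults ≤ 8 is 4.

4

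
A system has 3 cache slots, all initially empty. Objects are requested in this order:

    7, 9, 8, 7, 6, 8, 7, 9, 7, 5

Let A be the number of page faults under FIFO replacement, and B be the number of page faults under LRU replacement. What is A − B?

1

Under FIFO: F F F . F . F F . F → 7 faults.
Under LRU: F F F . F . . F . F → 6 faults.
A − B = 7 − 6 = 1.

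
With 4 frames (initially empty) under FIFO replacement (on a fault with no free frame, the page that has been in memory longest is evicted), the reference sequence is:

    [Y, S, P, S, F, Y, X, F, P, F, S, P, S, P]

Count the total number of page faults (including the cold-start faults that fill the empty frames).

Y: miss, frames [Y]
S: miss, frames [Y, S]
P: miss, frames [Y, S, P]
S: hit
F: miss, frames [Y, S, P, F]
Y: hit
X: miss, evict Y, frames [S, P, F, X]
F: hit
P: hit
F: hit
S: hit
P: hit
S: hit
P: hit
Page faults: 5.

5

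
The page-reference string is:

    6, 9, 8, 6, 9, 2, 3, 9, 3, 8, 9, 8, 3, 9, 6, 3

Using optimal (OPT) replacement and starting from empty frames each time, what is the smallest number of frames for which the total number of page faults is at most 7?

3

f=1: 16 faults
f=2: 9 faults
f=3: 6 faults
f=4: 5 faults
f=5: 5 faults
Smallest f with faults ≤ 7 is 3.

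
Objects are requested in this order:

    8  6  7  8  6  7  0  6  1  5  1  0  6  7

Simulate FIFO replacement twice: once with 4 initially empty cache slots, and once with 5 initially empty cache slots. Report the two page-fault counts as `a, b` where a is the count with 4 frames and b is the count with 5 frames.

4 frames: F F F . . . F . F F . . F F → 8 faults.
5 frames: F F F . . . F . F F . . . . → 6 faults.
6 < 8: adding a frame reduced faults, as is typical.

8, 6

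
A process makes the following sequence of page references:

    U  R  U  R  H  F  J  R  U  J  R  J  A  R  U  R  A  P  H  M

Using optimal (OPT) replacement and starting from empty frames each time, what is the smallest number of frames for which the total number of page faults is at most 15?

2

f=1: 20 faults
f=2: 13 faults
f=3: 9 faults
f=4: 8 faults
f=5: 8 faults
f=6: 8 faults
f=7: 8 faults
f=8: 8 faults
Smallest f with faults ≤ 15 is 2.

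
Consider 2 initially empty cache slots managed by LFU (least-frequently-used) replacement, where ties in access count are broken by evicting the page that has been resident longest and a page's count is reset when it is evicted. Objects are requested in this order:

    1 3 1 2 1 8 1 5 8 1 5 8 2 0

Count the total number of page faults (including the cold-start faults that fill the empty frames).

10

1 -> fault, frames (1)
3 -> fault, frames (1 3)
1 -> hit
2 -> fault, evict 3, frames (1 2)
1 -> hit
8 -> fault, evict 2, frames (1 8)
1 -> hit
5 -> fault, evict 8, frames (1 5)
8 -> fault, evict 5, frames (1 8)
1 -> hit
5 -> fault, evict 8, frames (1 5)
8 -> fault, evict 5, frames (1 8)
2 -> fault, evict 8, frames (1 2)
0 -> fault, evict 2, frames (1 0)
Page faults: 10.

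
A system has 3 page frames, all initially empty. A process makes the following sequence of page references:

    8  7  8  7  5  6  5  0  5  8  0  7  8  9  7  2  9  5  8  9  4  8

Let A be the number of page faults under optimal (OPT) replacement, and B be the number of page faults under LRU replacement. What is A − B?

Under OPT: F F . . F F . F . . . F . F . F . . F . F . → 10 faults.
Under LRU: F F . . F F . F . F . F . F . F . F F . F . → 12 faults.
A − B = 10 − 12 = -2.

-2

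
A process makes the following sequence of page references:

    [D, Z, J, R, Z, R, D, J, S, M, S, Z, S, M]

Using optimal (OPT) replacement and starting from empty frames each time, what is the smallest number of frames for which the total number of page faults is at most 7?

3

f=1: 14 faults
f=2: 10 faults
f=3: 7 faults
f=4: 6 faults
f=5: 6 faults
f=6: 6 faults
Smallest f with faults ≤ 7 is 3.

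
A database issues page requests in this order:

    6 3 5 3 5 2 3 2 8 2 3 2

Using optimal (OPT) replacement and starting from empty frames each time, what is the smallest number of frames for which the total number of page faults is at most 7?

2

f=1: 12 faults
f=2: 6 faults
f=3: 5 faults
f=4: 5 faults
f=5: 5 faults
Smallest f with faults ≤ 7 is 2.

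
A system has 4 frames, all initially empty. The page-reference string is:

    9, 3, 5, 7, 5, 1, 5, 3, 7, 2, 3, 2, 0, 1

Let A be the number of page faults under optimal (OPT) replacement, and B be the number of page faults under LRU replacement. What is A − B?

Under OPT: F F F F . F . . . F . . F . → 7 faults.
Under LRU: F F F F . F . . . F . . F F → 8 faults.
A − B = 7 − 8 = -1.

-1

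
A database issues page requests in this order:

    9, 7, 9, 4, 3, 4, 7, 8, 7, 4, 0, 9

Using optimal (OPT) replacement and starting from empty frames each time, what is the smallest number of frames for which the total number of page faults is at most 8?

f=1: 12 faults
f=2: 9 faults
f=3: 7 faults
f=4: 6 faults
f=5: 6 faults
f=6: 6 faults
Smallest f with faults ≤ 8 is 3.

3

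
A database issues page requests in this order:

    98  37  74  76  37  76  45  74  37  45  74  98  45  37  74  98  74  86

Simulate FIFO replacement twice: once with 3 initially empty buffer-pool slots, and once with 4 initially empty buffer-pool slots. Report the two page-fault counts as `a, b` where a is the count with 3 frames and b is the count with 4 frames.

13, 9

3 frames: F F F F . . F . F . F F F F F F . F → 13 faults.
4 frames: F F F F . . F . . . . F . F F . . F → 9 faults.
9 < 13: adding a frame reduced faults, as is typical.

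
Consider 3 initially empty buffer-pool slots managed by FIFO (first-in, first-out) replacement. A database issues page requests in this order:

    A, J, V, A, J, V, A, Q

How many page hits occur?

A -> fault, frames {A}
J -> fault, frames {A,J}
V -> fault, frames {A,J,V}
A -> hit
J -> hit
V -> hit
A -> hit
Q -> fault, evict A, frames {J,V,Q}
Hits: 4.

4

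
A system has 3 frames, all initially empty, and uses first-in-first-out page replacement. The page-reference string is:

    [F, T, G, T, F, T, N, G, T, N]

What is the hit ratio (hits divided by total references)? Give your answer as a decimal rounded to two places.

0.60

F → fault, frames (F)
T → fault, frames (F T)
G → fault, frames (F T G)
T → hit
F → hit
T → hit
N → fault, evict F, frames (T G N)
G → hit
T → hit
N → hit
Hits: 6 of 10 references → 6/10 = 0.6000.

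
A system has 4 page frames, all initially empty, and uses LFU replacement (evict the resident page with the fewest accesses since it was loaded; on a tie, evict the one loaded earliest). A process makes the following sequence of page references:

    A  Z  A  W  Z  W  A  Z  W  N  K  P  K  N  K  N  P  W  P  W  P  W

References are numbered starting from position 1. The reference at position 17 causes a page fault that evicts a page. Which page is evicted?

N

pos 1: A -> fault, frames [A]
pos 2: Z -> fault, frames [A, Z]
pos 3: A -> hit
pos 4: W -> fault, frames [A, Z, W]
pos 5: Z -> hit
pos 6: W -> hit
pos 7: A -> hit
pos 8: Z -> hit
pos 9: W -> hit
pos 10: N -> fault, frames [A, Z, W, N]
pos 11: K -> fault, evict N, frames [A, Z, W, K]
pos 12: P -> fault, evict K, frames [A, Z, W, P]
pos 13: K -> fault, evict P, frames [A, Z, W, K]
pos 14: N -> fault, evict K, frames [A, Z, W, N]
pos 15: K -> fault, evict N, frames [A, Z, W, K]
pos 16: N -> fault, evict K, frames [A, Z, W, N]
pos 17: P -> fault, evict N, frames [A, Z, W, P]
At position 17, page N is evicted.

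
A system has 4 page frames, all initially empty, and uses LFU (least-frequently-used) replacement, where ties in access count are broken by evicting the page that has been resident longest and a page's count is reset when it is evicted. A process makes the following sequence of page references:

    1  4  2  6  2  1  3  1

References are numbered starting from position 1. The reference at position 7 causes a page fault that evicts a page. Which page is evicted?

4

pos 1: 1: miss, frames {1}
pos 2: 4: miss, frames {1,4}
pos 3: 2: miss, frames {1,4,2}
pos 4: 6: miss, frames {1,4,2,6}
pos 5: 2: hit
pos 6: 1: hit
pos 7: 3: miss, evict 4, frames {1,2,6,3}
At position 7, page 4 is evicted.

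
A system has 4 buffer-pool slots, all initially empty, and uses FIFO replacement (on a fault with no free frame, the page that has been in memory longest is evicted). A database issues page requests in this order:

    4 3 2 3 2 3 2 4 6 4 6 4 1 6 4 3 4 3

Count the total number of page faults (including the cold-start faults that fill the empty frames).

7

4 → miss, frames [4]
3 → miss, frames [4, 3]
2 → miss, frames [4, 3, 2]
3 → hit
2 → hit
3 → hit
2 → hit
4 → hit
6 → miss, frames [4, 3, 2, 6]
4 → hit
6 → hit
4 → hit
1 → miss, evict 4, frames [3, 2, 6, 1]
6 → hit
4 → miss, evict 3, frames [2, 6, 1, 4]
3 → miss, evict 2, frames [6, 1, 4, 3]
4 → hit
3 → hit
Page faults: 7.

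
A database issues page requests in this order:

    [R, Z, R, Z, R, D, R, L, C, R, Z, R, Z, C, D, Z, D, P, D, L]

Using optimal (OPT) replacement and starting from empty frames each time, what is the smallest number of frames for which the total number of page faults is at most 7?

f=1: 20 faults
f=2: 10 faults
f=3: 8 faults
f=4: 7 faults
f=5: 6 faults
f=6: 6 faults
Smallest f with faults ≤ 7 is 4.

4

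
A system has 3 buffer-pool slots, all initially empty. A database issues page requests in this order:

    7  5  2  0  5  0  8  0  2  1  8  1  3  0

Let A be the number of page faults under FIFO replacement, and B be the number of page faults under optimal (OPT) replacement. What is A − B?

Under FIFO: F F F F . . F . . F . . F F → 8 faults.
Under OPT: F F F F . . F . . F . . F . → 7 faults.
A − B = 8 − 7 = 1.

1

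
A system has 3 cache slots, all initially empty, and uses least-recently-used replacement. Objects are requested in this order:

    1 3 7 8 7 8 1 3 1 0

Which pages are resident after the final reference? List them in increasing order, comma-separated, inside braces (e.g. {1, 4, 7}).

{0, 1, 3}

1 -> fault, frames {1}
3 -> fault, frames {1,3}
7 -> fault, frames {1,3,7}
8 -> fault, evict 1, frames {3,7,8}
7 -> hit
8 -> hit
1 -> fault, evict 3, frames {7,8,1}
3 -> fault, evict 7, frames {8,1,3}
1 -> hit
0 -> fault, evict 8, frames {3,1,0}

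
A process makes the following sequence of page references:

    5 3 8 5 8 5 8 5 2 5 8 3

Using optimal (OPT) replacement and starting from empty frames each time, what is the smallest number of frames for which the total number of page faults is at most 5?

3

f=1: 12 faults
f=2: 6 faults
f=3: 5 faults
f=4: 4 faults
Smallest f with faults ≤ 5 is 3.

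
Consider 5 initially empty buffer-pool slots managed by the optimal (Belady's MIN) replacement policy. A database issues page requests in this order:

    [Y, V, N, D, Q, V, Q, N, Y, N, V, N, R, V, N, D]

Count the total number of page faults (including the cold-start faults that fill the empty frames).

6

Y → fault, frames {Y}
V → fault, frames {Y,V}
N → fault, frames {Y,V,N}
D → fault, frames {Y,V,N,D}
Q → fault, frames {Y,V,N,D,Q}
V → hit
Q → hit
N → hit
Y → hit
N → hit
V → hit
N → hit
R → fault, evict Q, frames {Y,V,N,D,R}
V → hit
N → hit
D → hit
Page faults: 6.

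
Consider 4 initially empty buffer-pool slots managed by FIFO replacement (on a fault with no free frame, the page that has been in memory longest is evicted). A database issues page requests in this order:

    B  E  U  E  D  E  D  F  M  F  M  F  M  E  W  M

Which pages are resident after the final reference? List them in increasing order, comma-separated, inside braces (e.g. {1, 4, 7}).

B → miss, frames (B)
E → miss, frames (B E)
U → miss, frames (B E U)
E → hit
D → miss, frames (B E U D)
E → hit
D → hit
F → miss, evict B, frames (E U D F)
M → miss, evict E, frames (U D F M)
F → hit
M → hit
F → hit
M → hit
E → miss, evict U, frames (D F M E)
W → miss, evict D, frames (F M E W)
M → hit

{E, F, M, W}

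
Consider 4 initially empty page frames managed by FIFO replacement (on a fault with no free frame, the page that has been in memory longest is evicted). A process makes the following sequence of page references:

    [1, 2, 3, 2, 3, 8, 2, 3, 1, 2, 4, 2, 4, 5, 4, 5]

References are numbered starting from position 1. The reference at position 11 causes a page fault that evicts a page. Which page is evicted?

1

pos 1: 1: fault, frames [1]
pos 2: 2: fault, frames [1, 2]
pos 3: 3: fault, frames [1, 2, 3]
pos 4: 2: hit
pos 5: 3: hit
pos 6: 8: fault, frames [1, 2, 3, 8]
pos 7: 2: hit
pos 8: 3: hit
pos 9: 1: hit
pos 10: 2: hit
pos 11: 4: fault, evict 1, frames [2, 3, 8, 4]
At position 11, page 1 is evicted.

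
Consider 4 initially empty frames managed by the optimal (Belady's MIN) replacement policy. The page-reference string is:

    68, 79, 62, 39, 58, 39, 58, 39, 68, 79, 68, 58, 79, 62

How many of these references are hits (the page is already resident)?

8

68 → miss, frames {68}
79 → miss, frames {68,79}
62 → miss, frames {68,79,62}
39 → miss, frames {68,79,62,39}
58 → miss, evict 62, frames {68,79,39,58}
39 → hit
58 → hit
39 → hit
68 → hit
79 → hit
68 → hit
58 → hit
79 → hit
62 → miss, evict 58, frames {68,79,39,62}
Hits: 8.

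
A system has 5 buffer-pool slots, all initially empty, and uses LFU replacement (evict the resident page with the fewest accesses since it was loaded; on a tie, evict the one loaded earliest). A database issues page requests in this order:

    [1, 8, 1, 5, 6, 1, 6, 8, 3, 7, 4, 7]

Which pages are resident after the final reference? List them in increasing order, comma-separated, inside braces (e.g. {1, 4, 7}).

{1, 4, 6, 7, 8}

1 -> fault, frames {1}
8 -> fault, frames {1,8}
1 -> hit
5 -> fault, frames {1,8,5}
6 -> fault, frames {1,8,5,6}
1 -> hit
6 -> hit
8 -> hit
3 -> fault, frames {1,8,5,6,3}
7 -> fault, evict 5, frames {1,8,6,3,7}
4 -> fault, evict 3, frames {1,8,6,7,4}
7 -> hit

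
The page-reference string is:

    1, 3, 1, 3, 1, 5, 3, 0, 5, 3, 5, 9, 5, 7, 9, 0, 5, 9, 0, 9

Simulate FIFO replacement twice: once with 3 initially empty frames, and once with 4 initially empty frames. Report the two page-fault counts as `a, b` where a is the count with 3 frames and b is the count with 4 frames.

3 frames: F F . . . F . F . . . F . F . . F . F F → 9 faults.
4 frames: F F . . . F . F . . . F . F . . . . . . → 6 faults.
6 < 9: adding a frame reduced faults, as is typical.

9, 6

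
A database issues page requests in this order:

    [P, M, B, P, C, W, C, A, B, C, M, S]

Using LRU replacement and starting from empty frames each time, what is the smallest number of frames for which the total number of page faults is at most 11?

2

f=1: 12 faults
f=2: 11 faults
f=3: 9 faults
f=4: 9 faults
f=5: 8 faults
f=6: 7 faults
f=7: 7 faults
Smallest f with faults ≤ 11 is 2.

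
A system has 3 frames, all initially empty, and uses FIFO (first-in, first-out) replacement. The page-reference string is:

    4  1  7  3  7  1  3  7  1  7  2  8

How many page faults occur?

4 → fault, frames [4]
1 → fault, frames [4, 1]
7 → fault, frames [4, 1, 7]
3 → fault, evict 4, frames [1, 7, 3]
7 → hit
1 → hit
3 → hit
7 → hit
1 → hit
7 → hit
2 → fault, evict 1, frames [7, 3, 2]
8 → fault, evict 7, frames [3, 2, 8]
Page faults: 6.

6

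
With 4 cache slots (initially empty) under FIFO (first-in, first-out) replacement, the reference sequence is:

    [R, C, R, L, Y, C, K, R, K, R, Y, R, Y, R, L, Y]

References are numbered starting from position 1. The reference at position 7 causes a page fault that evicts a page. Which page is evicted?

R

pos 1: R -> fault, frames [R]
pos 2: C -> fault, frames [R, C]
pos 3: R -> hit
pos 4: L -> fault, frames [R, C, L]
pos 5: Y -> fault, frames [R, C, L, Y]
pos 6: C -> hit
pos 7: K -> fault, evict R, frames [C, L, Y, K]
At position 7, page R is evicted.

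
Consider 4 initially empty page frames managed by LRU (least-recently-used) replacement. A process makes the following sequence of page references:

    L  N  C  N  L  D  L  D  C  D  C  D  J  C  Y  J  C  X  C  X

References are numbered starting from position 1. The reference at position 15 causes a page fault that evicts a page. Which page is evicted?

pos 1: L → fault, frames (L)
pos 2: N → fault, frames (L N)
pos 3: C → fault, frames (L N C)
pos 4: N → hit
pos 5: L → hit
pos 6: D → fault, frames (C N L D)
pos 7: L → hit
pos 8: D → hit
pos 9: C → hit
pos 10: D → hit
pos 11: C → hit
pos 12: D → hit
pos 13: J → fault, evict N, frames (L C D J)
pos 14: C → hit
pos 15: Y → fault, evict L, frames (D J C Y)
At position 15, page L is evicted.

L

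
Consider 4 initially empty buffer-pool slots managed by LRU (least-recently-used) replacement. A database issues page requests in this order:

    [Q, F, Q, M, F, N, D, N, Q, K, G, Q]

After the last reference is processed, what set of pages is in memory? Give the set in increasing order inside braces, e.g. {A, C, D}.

{G, K, N, Q}

Q → fault, frames {Q}
F → fault, frames {Q,F}
Q → hit
M → fault, frames {F,Q,M}
F → hit
N → fault, frames {Q,M,F,N}
D → fault, evict Q, frames {M,F,N,D}
N → hit
Q → fault, evict M, frames {F,D,N,Q}
K → fault, evict F, frames {D,N,Q,K}
G → fault, evict D, frames {N,Q,K,G}
Q → hit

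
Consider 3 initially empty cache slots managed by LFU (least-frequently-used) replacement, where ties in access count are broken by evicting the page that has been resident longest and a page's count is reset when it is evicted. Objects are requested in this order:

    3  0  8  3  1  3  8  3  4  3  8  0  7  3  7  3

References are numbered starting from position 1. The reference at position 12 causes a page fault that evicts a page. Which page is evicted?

pos 1: 3 -> miss, frames [3]
pos 2: 0 -> miss, frames [3, 0]
pos 3: 8 -> miss, frames [3, 0, 8]
pos 4: 3 -> hit
pos 5: 1 -> miss, evict 0, frames [3, 8, 1]
pos 6: 3 -> hit
pos 7: 8 -> hit
pos 8: 3 -> hit
pos 9: 4 -> miss, evict 1, frames [3, 8, 4]
pos 10: 3 -> hit
pos 11: 8 -> hit
pos 12: 0 -> miss, evict 4, frames [3, 8, 0]
At position 12, page 4 is evicted.

4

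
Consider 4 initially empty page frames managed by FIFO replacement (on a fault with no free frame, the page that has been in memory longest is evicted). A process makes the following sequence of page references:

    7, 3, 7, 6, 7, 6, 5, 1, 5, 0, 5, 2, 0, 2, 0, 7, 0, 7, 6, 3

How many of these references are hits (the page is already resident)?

10

7 → miss, frames [7]
3 → miss, frames [7, 3]
7 → hit
6 → miss, frames [7, 3, 6]
7 → hit
6 → hit
5 → miss, frames [7, 3, 6, 5]
1 → miss, evict 7, frames [3, 6, 5, 1]
5 → hit
0 → miss, evict 3, frames [6, 5, 1, 0]
5 → hit
2 → miss, evict 6, frames [5, 1, 0, 2]
0 → hit
2 → hit
0 → hit
7 → miss, evict 5, frames [1, 0, 2, 7]
0 → hit
7 → hit
6 → miss, evict 1, frames [0, 2, 7, 6]
3 → miss, evict 0, frames [2, 7, 6, 3]
Hits: 10.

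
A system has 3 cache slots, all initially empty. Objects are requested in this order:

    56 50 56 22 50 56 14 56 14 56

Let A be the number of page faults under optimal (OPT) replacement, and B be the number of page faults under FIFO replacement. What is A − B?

-1

Under OPT: F F . F . . F . . . → 4 faults.
Under FIFO: F F . F . . F F . . → 5 faults.
A − B = 4 − 5 = -1.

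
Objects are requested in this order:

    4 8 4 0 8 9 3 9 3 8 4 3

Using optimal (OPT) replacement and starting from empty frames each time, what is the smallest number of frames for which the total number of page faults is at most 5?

4

f=1: 12 faults
f=2: 7 faults
f=3: 6 faults
f=4: 5 faults
f=5: 5 faults
Smallest f with faults ≤ 5 is 4.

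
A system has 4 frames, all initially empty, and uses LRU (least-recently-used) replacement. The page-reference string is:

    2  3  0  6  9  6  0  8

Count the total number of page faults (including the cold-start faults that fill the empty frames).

2: fault, frames {2}
3: fault, frames {2,3}
0: fault, frames {2,3,0}
6: fault, frames {2,3,0,6}
9: fault, evict 2, frames {3,0,6,9}
6: hit
0: hit
8: fault, evict 3, frames {9,6,0,8}
Page faults: 6.

6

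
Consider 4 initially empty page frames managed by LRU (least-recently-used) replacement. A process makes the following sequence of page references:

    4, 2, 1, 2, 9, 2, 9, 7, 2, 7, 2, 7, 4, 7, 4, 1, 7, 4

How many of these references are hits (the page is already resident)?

4 -> miss, frames {4}
2 -> miss, frames {4,2}
1 -> miss, frames {4,2,1}
2 -> hit
9 -> miss, frames {4,1,2,9}
2 -> hit
9 -> hit
7 -> miss, evict 4, frames {1,2,9,7}
2 -> hit
7 -> hit
2 -> hit
7 -> hit
4 -> miss, evict 1, frames {9,2,7,4}
7 -> hit
4 -> hit
1 -> miss, evict 9, frames {2,7,4,1}
7 -> hit
4 -> hit
Hits: 11.

11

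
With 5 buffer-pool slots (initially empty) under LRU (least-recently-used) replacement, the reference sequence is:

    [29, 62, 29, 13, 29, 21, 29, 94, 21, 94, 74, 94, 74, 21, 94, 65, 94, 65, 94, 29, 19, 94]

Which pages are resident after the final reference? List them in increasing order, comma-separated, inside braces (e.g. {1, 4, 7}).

{19, 21, 29, 65, 94}

29 -> fault, frames (29)
62 -> fault, frames (29 62)
29 -> hit
13 -> fault, frames (62 29 13)
29 -> hit
21 -> fault, frames (62 13 29 21)
29 -> hit
94 -> fault, frames (62 13 21 29 94)
21 -> hit
94 -> hit
74 -> fault, evict 62, frames (13 29 21 94 74)
94 -> hit
74 -> hit
21 -> hit
94 -> hit
65 -> fault, evict 13, frames (29 74 21 94 65)
94 -> hit
65 -> hit
94 -> hit
29 -> hit
19 -> fault, evict 74, frames (21 65 94 29 19)
94 -> hit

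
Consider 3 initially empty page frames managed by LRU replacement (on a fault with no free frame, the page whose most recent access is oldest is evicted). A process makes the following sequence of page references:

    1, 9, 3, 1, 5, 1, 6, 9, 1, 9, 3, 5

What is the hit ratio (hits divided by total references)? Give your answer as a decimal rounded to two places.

0.33

1 → miss, frames {1}
9 → miss, frames {1,9}
3 → miss, frames {1,9,3}
1 → hit
5 → miss, evict 9, frames {3,1,5}
1 → hit
6 → miss, evict 3, frames {5,1,6}
9 → miss, evict 5, frames {1,6,9}
1 → hit
9 → hit
3 → miss, evict 6, frames {1,9,3}
5 → miss, evict 1, frames {9,3,5}
Hits: 4 of 12 references → 4/12 = 0.3333.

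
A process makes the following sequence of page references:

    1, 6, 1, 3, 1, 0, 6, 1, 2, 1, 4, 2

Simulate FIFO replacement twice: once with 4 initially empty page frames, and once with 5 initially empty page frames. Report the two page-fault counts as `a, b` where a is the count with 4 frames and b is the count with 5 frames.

4 frames: F F . F . F . . F F F . → 7 faults.
5 frames: F F . F . F . . F . F . → 6 faults.
6 < 7: adding a frame reduced faults, as is typical.

7, 6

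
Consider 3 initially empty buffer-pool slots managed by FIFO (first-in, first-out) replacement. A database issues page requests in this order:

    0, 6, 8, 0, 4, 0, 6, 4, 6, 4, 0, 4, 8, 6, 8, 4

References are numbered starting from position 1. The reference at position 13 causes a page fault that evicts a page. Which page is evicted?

4

pos 1: 0 -> fault, frames (0)
pos 2: 6 -> fault, frames (0 6)
pos 3: 8 -> fault, frames (0 6 8)
pos 4: 0 -> hit
pos 5: 4 -> fault, evict 0, frames (6 8 4)
pos 6: 0 -> fault, evict 6, frames (8 4 0)
pos 7: 6 -> fault, evict 8, frames (4 0 6)
pos 8: 4 -> hit
pos 9: 6 -> hit
pos 10: 4 -> hit
pos 11: 0 -> hit
pos 12: 4 -> hit
pos 13: 8 -> fault, evict 4, frames (0 6 8)
At position 13, page 4 is evicted.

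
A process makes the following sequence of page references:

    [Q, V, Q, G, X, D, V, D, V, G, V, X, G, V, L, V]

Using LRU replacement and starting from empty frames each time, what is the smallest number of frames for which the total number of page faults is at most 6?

5

f=1: 16 faults
f=2: 11 faults
f=3: 9 faults
f=4: 7 faults
f=5: 6 faults
f=6: 6 faults
Smallest f with faults ≤ 6 is 5.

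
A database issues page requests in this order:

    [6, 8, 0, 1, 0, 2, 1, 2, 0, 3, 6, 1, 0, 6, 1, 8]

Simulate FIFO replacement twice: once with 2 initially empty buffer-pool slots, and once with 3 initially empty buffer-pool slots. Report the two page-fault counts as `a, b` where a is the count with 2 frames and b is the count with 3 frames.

13, 10

2 frames: F F F F . F . . F F F F F F F F → 13 faults.
3 frames: F F F F . F . . . F F F F . . F → 10 faults.
10 < 13: adding a frame reduced faults, as is typical.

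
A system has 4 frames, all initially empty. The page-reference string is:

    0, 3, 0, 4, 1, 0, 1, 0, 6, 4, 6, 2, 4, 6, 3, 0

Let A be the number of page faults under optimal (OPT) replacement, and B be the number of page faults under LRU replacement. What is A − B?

Under OPT: F F . F F . . . F . . F . . . F → 7 faults.
Under LRU: F F . F F . . . F . . F . . F F → 8 faults.
A − B = 7 − 8 = -1.

-1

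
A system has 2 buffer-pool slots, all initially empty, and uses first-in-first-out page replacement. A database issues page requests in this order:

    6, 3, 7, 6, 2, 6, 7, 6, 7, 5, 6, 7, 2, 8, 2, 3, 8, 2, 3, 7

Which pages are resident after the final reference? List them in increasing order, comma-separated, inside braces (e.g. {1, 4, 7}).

{2, 7}

6: miss, frames (6)
3: miss, frames (6 3)
7: miss, evict 6, frames (3 7)
6: miss, evict 3, frames (7 6)
2: miss, evict 7, frames (6 2)
6: hit
7: miss, evict 6, frames (2 7)
6: miss, evict 2, frames (7 6)
7: hit
5: miss, evict 7, frames (6 5)
6: hit
7: miss, evict 6, frames (5 7)
2: miss, evict 5, frames (7 2)
8: miss, evict 7, frames (2 8)
2: hit
3: miss, evict 2, frames (8 3)
8: hit
2: miss, evict 8, frames (3 2)
3: hit
7: miss, evict 3, frames (2 7)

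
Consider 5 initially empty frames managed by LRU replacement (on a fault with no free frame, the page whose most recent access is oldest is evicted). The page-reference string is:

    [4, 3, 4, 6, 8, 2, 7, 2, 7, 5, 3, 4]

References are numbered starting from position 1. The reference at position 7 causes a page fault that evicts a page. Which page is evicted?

3

pos 1: 4 -> fault, frames [4]
pos 2: 3 -> fault, frames [4, 3]
pos 3: 4 -> hit
pos 4: 6 -> fault, frames [3, 4, 6]
pos 5: 8 -> fault, frames [3, 4, 6, 8]
pos 6: 2 -> fault, frames [3, 4, 6, 8, 2]
pos 7: 7 -> fault, evict 3, frames [4, 6, 8, 2, 7]
At position 7, page 3 is evicted.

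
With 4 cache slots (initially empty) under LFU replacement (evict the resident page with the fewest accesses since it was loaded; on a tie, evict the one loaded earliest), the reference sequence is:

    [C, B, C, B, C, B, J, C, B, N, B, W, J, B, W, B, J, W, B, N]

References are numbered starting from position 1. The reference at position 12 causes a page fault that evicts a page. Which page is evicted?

J

pos 1: C: fault, frames [C]
pos 2: B: fault, frames [C, B]
pos 3: C: hit
pos 4: B: hit
pos 5: C: hit
pos 6: B: hit
pos 7: J: fault, frames [C, B, J]
pos 8: C: hit
pos 9: B: hit
pos 10: N: fault, frames [C, B, J, N]
pos 11: B: hit
pos 12: W: fault, evict J, frames [C, B, N, W]
At position 12, page J is evicted.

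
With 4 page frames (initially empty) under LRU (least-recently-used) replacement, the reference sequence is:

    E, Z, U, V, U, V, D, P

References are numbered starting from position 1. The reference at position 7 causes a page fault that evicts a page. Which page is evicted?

E

pos 1: E -> miss, frames [E]
pos 2: Z -> miss, frames [E, Z]
pos 3: U -> miss, frames [E, Z, U]
pos 4: V -> miss, frames [E, Z, U, V]
pos 5: U -> hit
pos 6: V -> hit
pos 7: D -> miss, evict E, frames [Z, U, V, D]
At position 7, page E is evicted.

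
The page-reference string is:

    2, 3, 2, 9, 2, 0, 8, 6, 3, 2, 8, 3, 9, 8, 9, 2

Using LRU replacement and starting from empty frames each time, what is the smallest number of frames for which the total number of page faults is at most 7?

f=1: 16 faults
f=2: 13 faults
f=3: 11 faults
f=4: 9 faults
f=5: 8 faults
f=6: 6 faults
Smallest f with faults ≤ 7 is 6.

6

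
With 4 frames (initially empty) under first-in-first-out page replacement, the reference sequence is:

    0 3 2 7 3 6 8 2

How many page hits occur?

2

0: miss, frames (0)
3: miss, frames (0 3)
2: miss, frames (0 3 2)
7: miss, frames (0 3 2 7)
3: hit
6: miss, evict 0, frames (3 2 7 6)
8: miss, evict 3, frames (2 7 6 8)
2: hit
Hits: 2.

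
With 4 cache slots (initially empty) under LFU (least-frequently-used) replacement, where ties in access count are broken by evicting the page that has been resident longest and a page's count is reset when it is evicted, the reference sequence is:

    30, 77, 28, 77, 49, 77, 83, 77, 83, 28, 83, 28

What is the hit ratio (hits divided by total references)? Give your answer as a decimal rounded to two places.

30: miss, frames [30]
77: miss, frames [30, 77]
28: miss, frames [30, 77, 28]
77: hit
49: miss, frames [30, 77, 28, 49]
77: hit
83: miss, evict 30, frames [77, 28, 49, 83]
77: hit
83: hit
28: hit
83: hit
28: hit
Hits: 7 of 12 references → 7/12 = 0.5833.

0.58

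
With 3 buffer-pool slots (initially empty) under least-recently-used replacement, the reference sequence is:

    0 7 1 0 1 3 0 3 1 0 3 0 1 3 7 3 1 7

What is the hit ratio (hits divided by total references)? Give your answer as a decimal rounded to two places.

0: miss, frames {0}
7: miss, frames {0,7}
1: miss, frames {0,7,1}
0: hit
1: hit
3: miss, evict 7, frames {0,1,3}
0: hit
3: hit
1: hit
0: hit
3: hit
0: hit
1: hit
3: hit
7: miss, evict 0, frames {1,3,7}
3: hit
1: hit
7: hit
Hits: 13 of 18 references → 13/18 = 0.7222.

0.72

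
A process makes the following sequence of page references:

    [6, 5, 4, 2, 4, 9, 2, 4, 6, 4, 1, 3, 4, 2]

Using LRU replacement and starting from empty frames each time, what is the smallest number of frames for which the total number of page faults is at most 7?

f=1: 14 faults
f=2: 12 faults
f=3: 9 faults
f=4: 9 faults
f=5: 7 faults
f=6: 7 faults
f=7: 7 faults
Smallest f with faults ≤ 7 is 5.

5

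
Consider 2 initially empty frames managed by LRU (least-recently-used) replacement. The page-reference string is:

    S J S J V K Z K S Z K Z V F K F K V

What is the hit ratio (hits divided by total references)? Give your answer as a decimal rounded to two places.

0.33

S -> fault, frames {S}
J -> fault, frames {S,J}
S -> hit
J -> hit
V -> fault, evict S, frames {J,V}
K -> fault, evict J, frames {V,K}
Z -> fault, evict V, frames {K,Z}
K -> hit
S -> fault, evict Z, frames {K,S}
Z -> fault, evict K, frames {S,Z}
K -> fault, evict S, frames {Z,K}
Z -> hit
V -> fault, evict K, frames {Z,V}
F -> fault, evict Z, frames {V,F}
K -> fault, evict V, frames {F,K}
F -> hit
K -> hit
V -> fault, evict F, frames {K,V}
Hits: 6 of 18 references → 6/18 = 0.3333.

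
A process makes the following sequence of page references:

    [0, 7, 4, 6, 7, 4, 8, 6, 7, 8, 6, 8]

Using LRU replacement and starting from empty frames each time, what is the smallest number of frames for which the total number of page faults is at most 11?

f=1: 12 faults
f=2: 11 faults
f=3: 7 faults
f=4: 5 faults
f=5: 5 faults
Smallest f with faults ≤ 11 is 2.

2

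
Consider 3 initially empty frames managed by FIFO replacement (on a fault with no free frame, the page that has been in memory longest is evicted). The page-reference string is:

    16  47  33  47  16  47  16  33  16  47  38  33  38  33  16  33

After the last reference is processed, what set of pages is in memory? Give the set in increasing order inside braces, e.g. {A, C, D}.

16: miss, frames (16)
47: miss, frames (16 47)
33: miss, frames (16 47 33)
47: hit
16: hit
47: hit
16: hit
33: hit
16: hit
47: hit
38: miss, evict 16, frames (47 33 38)
33: hit
38: hit
33: hit
16: miss, evict 47, frames (33 38 16)
33: hit

{16, 33, 38}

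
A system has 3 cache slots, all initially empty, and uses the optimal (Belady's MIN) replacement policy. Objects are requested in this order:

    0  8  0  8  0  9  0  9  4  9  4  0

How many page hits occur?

8

0 -> fault, frames {0}
8 -> fault, frames {0,8}
0 -> hit
8 -> hit
0 -> hit
9 -> fault, frames {0,8,9}
0 -> hit
9 -> hit
4 -> fault, evict 8, frames {0,9,4}
9 -> hit
4 -> hit
0 -> hit
Hits: 8.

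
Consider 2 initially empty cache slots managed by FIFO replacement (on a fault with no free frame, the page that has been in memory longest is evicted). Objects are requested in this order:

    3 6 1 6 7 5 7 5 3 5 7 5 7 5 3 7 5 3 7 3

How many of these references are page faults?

3 -> miss, frames (3)
6 -> miss, frames (3 6)
1 -> miss, evict 3, frames (6 1)
6 -> hit
7 -> miss, evict 6, frames (1 7)
5 -> miss, evict 1, frames (7 5)
7 -> hit
5 -> hit
3 -> miss, evict 7, frames (5 3)
5 -> hit
7 -> miss, evict 5, frames (3 7)
5 -> miss, evict 3, frames (7 5)
7 -> hit
5 -> hit
3 -> miss, evict 7, frames (5 3)
7 -> miss, evict 5, frames (3 7)
5 -> miss, evict 3, frames (7 5)
3 -> miss, evict 7, frames (5 3)
7 -> miss, evict 5, frames (3 7)
3 -> hit
Page faults: 13.

13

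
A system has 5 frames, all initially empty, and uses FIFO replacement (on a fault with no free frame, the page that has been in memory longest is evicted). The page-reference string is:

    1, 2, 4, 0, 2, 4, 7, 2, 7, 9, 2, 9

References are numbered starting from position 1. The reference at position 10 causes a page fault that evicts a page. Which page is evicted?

pos 1: 1 → fault, frames (1)
pos 2: 2 → fault, frames (1 2)
pos 3: 4 → fault, frames (1 2 4)
pos 4: 0 → fault, frames (1 2 4 0)
pos 5: 2 → hit
pos 6: 4 → hit
pos 7: 7 → fault, frames (1 2 4 0 7)
pos 8: 2 → hit
pos 9: 7 → hit
pos 10: 9 → fault, evict 1, frames (2 4 0 7 9)
At position 10, page 1 is evicted.

1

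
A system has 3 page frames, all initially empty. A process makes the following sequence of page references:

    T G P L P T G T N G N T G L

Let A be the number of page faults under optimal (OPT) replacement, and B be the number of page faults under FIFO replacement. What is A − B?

Under OPT: F F F F . . F . F . . . . F → 7 faults.
Under FIFO: F F F F . F F . F . . . . F → 8 faults.
A − B = 7 − 8 = -1.

-1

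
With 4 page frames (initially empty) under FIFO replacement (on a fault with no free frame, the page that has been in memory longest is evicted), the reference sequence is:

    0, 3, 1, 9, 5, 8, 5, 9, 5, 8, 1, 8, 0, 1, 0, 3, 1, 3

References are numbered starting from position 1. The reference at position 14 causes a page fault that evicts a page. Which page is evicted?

9

pos 1: 0 -> miss, frames (0)
pos 2: 3 -> miss, frames (0 3)
pos 3: 1 -> miss, frames (0 3 1)
pos 4: 9 -> miss, frames (0 3 1 9)
pos 5: 5 -> miss, evict 0, frames (3 1 9 5)
pos 6: 8 -> miss, evict 3, frames (1 9 5 8)
pos 7: 5 -> hit
pos 8: 9 -> hit
pos 9: 5 -> hit
pos 10: 8 -> hit
pos 11: 1 -> hit
pos 12: 8 -> hit
pos 13: 0 -> miss, evict 1, frames (9 5 8 0)
pos 14: 1 -> miss, evict 9, frames (5 8 0 1)
At position 14, page 9 is evicted.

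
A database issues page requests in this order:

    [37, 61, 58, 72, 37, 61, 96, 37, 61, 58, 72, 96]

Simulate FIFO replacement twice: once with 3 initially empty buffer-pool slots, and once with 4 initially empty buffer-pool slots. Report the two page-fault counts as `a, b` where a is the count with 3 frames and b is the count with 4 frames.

3 frames: F F F F F F F . . F F . → 9 faults.
4 frames: F F F F . . F F F F F F → 10 faults.
10 > 9: adding a frame increased faults — Belady's anomaly.

9, 10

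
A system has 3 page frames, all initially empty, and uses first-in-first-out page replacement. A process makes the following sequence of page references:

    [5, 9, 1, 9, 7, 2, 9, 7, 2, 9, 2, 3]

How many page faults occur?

5 -> miss, frames {5}
9 -> miss, frames {5,9}
1 -> miss, frames {5,9,1}
9 -> hit
7 -> miss, evict 5, frames {9,1,7}
2 -> miss, evict 9, frames {1,7,2}
9 -> miss, evict 1, frames {7,2,9}
7 -> hit
2 -> hit
9 -> hit
2 -> hit
3 -> miss, evict 7, frames {2,9,3}
Page faults: 7.

7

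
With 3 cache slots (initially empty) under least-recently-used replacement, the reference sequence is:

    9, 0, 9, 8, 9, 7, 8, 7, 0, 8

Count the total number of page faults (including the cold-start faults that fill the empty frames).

9 -> miss, frames {9}
0 -> miss, frames {9,0}
9 -> hit
8 -> miss, frames {0,9,8}
9 -> hit
7 -> miss, evict 0, frames {8,9,7}
8 -> hit
7 -> hit
0 -> miss, evict 9, frames {8,7,0}
8 -> hit
Page faults: 5.

5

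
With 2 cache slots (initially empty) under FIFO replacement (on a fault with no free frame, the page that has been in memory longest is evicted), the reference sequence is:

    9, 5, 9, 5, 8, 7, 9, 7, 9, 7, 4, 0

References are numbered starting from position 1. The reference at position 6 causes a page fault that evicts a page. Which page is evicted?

pos 1: 9: miss, frames [9]
pos 2: 5: miss, frames [9, 5]
pos 3: 9: hit
pos 4: 5: hit
pos 5: 8: miss, evict 9, frames [5, 8]
pos 6: 7: miss, evict 5, frames [8, 7]
At position 6, page 5 is evicted.

5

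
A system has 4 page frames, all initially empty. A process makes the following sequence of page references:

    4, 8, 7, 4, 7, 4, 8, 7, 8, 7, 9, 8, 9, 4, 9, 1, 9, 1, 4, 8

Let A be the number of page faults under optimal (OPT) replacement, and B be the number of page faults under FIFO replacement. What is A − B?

Under OPT: F F F . . . . . . . F . . . . F . . . . → 5 faults.
Under FIFO: F F F . . . . . . . F . . . . F . . F F → 7 faults.
A − B = 5 − 7 = -2.

-2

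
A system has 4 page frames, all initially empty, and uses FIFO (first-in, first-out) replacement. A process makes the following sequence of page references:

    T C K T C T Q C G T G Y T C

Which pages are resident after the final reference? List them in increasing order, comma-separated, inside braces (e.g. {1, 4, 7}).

{C, G, T, Y}

T: fault, frames {T}
C: fault, frames {T,C}
K: fault, frames {T,C,K}
T: hit
C: hit
T: hit
Q: fault, frames {T,C,K,Q}
C: hit
G: fault, evict T, frames {C,K,Q,G}
T: fault, evict C, frames {K,Q,G,T}
G: hit
Y: fault, evict K, frames {Q,G,T,Y}
T: hit
C: fault, evict Q, frames {G,T,Y,C}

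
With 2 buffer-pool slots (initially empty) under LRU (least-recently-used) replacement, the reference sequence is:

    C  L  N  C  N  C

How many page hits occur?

2

C → fault, frames (C)
L → fault, frames (C L)
N → fault, evict C, frames (L N)
C → fault, evict L, frames (N C)
N → hit
C → hit
Hits: 2.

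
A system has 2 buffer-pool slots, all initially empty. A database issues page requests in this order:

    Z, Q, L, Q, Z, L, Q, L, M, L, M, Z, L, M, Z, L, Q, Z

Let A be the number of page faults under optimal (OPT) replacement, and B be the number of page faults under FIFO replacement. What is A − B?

-4

Under OPT: F F F . F . F . F . . F . F . F F . → 10 faults.
Under FIFO: F F F . F . F F F . . F F F F F F F → 14 faults.
A − B = 10 − 14 = -4.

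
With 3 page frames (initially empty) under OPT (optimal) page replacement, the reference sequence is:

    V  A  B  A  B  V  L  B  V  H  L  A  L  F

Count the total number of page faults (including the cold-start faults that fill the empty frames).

V -> miss, frames {V}
A -> miss, frames {V,A}
B -> miss, frames {V,A,B}
A -> hit
B -> hit
V -> hit
L -> miss, evict A, frames {V,B,L}
B -> hit
V -> hit
H -> miss, evict B, frames {V,L,H}
L -> hit
A -> miss, evict H, frames {V,L,A}
L -> hit
F -> miss, evict A, frames {V,L,F}
Page faults: 7.

7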